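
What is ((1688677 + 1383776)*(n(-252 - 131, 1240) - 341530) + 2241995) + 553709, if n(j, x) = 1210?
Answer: -1045614409256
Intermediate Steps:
((1688677 + 1383776)*(n(-252 - 131, 1240) - 341530) + 2241995) + 553709 = ((1688677 + 1383776)*(1210 - 341530) + 2241995) + 553709 = (3072453*(-340320) + 2241995) + 553709 = (-1045617204960 + 2241995) + 553709 = -1045614962965 + 553709 = -1045614409256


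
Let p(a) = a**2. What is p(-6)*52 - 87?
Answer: 1785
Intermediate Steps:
p(-6)*52 - 87 = (-6)**2*52 - 87 = 36*52 - 87 = 1872 - 87 = 1785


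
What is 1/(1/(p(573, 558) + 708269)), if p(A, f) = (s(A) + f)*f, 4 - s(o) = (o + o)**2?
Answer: -731808463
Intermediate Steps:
s(o) = 4 - 4*o**2 (s(o) = 4 - (o + o)**2 = 4 - (2*o)**2 = 4 - 4*o**2)
p(A, f) = f*(4 + f - 4*A**2) (p(A, f) = ((4 - 4*A**2) + f)*f = (4 + f - 4*A**2)*f = f*(4 + f - 4*A**2))
1/(1/(p(573, 558) + 708269)) = 1/(1/(558*(4 + 558 - 4*573**2) + 708269)) = 1/(1/(558*(4 + 558 - 4*328329) + 708269)) = 1/(1/(558*(4 + 558 - 1313316) + 708269)) = 1/(1/(558*(-1312754) + 708269)) = 1/(1/(-732516732 + 708269)) = 1/(1/(-731808463)) = 1/(-1/731808463) = -731808463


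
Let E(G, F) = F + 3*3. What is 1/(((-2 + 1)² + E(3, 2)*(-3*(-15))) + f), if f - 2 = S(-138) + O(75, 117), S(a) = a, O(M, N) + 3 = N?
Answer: 1/474 ≈ 0.0021097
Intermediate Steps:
O(M, N) = -3 + N
E(G, F) = 9 + F (E(G, F) = F + 9 = 9 + F)
f = -22 (f = 2 + (-138 + (-3 + 117)) = 2 + (-138 + 114) = 2 - 24 = -22)
1/(((-2 + 1)² + E(3, 2)*(-3*(-15))) + f) = 1/(((-2 + 1)² + (9 + 2)*(-3*(-15))) - 22) = 1/(((-1)² + 11*45) - 22) = 1/((1 + 495) - 22) = 1/(496 - 22) = 1/474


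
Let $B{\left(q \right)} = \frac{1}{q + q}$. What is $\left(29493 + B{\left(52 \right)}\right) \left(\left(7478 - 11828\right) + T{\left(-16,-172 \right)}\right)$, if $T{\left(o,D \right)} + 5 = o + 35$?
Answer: $- \frac{1662461966}{13} \approx -1.2788 \cdot 10^{8}$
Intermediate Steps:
$B{\left(q \right)} = \frac{1}{2 q}$
$T{\left(o,D \right)} = 30 + o$ ($T{\left(o,D \right)} = -5 + \left(o + 35\right) = -5 + \left(35 + o\right) = 30 + o$)
$\left(29493 + B{\left(52 \right)}\right) \left(\left(7478 - 11828\right) + T{\left(-16,-172 \right)}\right) = \left(29493 + \frac{1}{2 \cdot 52}\right) \left(\left(7478 - 11828\right) + \left(30 - 16\right)\right) = \left(29493 + \frac{1}{2} \cdot \frac{1}{52}\right) \left(\left(7478 - 11828\right) + 14\right) = \left(29493 + \frac{1}{104}\right) \left(-4350 + 14\right) = \frac{3067273}{104} \left(-4336\right) = - \frac{1662461966}{13}$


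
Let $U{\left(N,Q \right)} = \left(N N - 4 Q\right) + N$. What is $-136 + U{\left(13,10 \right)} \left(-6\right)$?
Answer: $-988$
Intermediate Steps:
$U{\left(N,Q \right)} = N + N^{2} - 4 Q$ ($U{\left(N,Q \right)} = \left(N^{2} - 4 Q\right) + N = N + N^{2} - 4 Q$)
$-136 + U{\left(13,10 \right)} \left(-6\right) = -136 + \left(13 + 13^{2} - 40\right) \left(-6\right) = -136 + \left(13 + 169 - 40\right) \left(-6\right) = -136 + 142 \left(-6\right) = -136 - 852 = -988$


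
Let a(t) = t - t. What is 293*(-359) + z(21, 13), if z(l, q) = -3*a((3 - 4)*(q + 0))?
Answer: -105187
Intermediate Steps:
a(t) = 0
z(l, q) = 0 (z(l, q) = -3*0 = 0)
293*(-359) + z(21, 13) = 293*(-359) + 0 = -105187 + 0 = -105187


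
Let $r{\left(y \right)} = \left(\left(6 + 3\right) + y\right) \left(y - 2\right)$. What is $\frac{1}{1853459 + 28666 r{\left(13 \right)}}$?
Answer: $\frac{1}{8790631} \approx 1.1376 \cdot 10^{-7}$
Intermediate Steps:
$r{\left(y \right)} = \left(-2 + y\right) \left(9 + y\right)$ ($r{\left(y \right)} = \left(9 + y\right) \left(-2 + y\right) = \left(-2 + y\right) \left(9 + y\right)$)
$\frac{1}{1853459 + 28666 r{\left(13 \right)}} = \frac{1}{1853459 + 28666 \left(-18 + 13^{2} + 7 \cdot 13\right)} = \frac{1}{1853459 + 28666 \left(-18 + 169 + 91\right)} = \frac{1}{1853459 + 28666 \cdot 242} = \frac{1}{1853459 + 6937172} = \frac{1}{8790631}$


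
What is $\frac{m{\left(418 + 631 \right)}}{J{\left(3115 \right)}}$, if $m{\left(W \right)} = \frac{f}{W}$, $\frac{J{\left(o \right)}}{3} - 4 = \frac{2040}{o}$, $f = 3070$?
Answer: $\frac{191261}{912630} \approx 0.20957$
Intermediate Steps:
$J{\left(o \right)} = 12 + \frac{6120}{o}$ ($J{\left(o \right)} = 12 + 3 \frac{2040}{o} = 12 + \frac{6120}{o}$)
$m{\left(W \right)} = \frac{3070}{W}$
$\frac{m{\left(418 + 631 \right)}}{J{\left(3115 \right)}} = \frac{3070 \frac{1}{418 + 631}}{12 + \frac{6120}{3115}} = \frac{3070 \cdot \frac{1}{1049}}{12 + 6120 \cdot \frac{1}{3115}} = \frac{3070 \cdot \frac{1}{1049}}{12 + \frac{1224}{623}} = \frac{3070}{1049 \cdot \frac{8700}{623}} = \frac{3070}{1049} \cdot \frac{623}{8700} = \frac{191261}{912630}$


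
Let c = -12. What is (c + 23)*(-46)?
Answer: -506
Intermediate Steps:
(c + 23)*(-46) = (-12 + 23)*(-46) = 11*(-46) = -506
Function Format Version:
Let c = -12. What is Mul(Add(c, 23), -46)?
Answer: -506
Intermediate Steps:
Mul(Add(c, 23), -46) = Mul(Add(-12, 23), -46) = Mul(11, -46) = -506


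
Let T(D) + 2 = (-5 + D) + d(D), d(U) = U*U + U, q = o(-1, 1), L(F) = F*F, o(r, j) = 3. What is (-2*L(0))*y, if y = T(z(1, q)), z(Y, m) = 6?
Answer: 0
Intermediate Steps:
L(F) = F²
q = 3
d(U) = U + U² (d(U) = U² + U = U + U²)
T(D) = -7 + D + D*(1 + D) (T(D) = -2 + ((-5 + D) + D*(1 + D)) = -2 + (-5 + D + D*(1 + D)) = -7 + D + D*(1 + D))
y = 41 (y = -7 + 6 + 6*(1 + 6) = -7 + 6 + 6*7 = -7 + 6 + 42 = 41)
(-2*L(0))*y = -2*0²*41 = -2*0*41 = 0*41 = 0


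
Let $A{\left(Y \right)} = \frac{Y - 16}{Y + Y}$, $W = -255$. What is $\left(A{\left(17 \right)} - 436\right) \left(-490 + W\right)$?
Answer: $\frac{11043135}{34} \approx 3.248 \cdot 10^{5}$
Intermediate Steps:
$A{\left(Y \right)} = \frac{-16 + Y}{2 Y}$
$\left(A{\left(17 \right)} - 436\right) \left(-490 + W\right) = \left(\frac{-16 + 17}{2 \cdot 17} - 436\right) \left(-490 - 255\right) = \left(\frac{1}{2} \cdot \frac{1}{17} \cdot 1 - 436\right) \left(-745\right) = \left(\frac{1}{34} - 436\right) \left(-745\right) = \left(- \frac{14823}{34}\right) \left(-745\right) = \frac{11043135}{34}$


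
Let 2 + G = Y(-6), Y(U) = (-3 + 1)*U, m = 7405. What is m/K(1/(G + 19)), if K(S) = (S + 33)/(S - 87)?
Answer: -9337705/479 ≈ -19494.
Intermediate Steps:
Y(U) = -2*U
G = 10 (G = -2 - 2*(-6) = -2 + 12 = 10)
K(S) = (33 + S)/(-87 + S)
m/K(1/(G + 19)) = 7405/(((33 + 1/(10 + 19))/(-87 + 1/(10 + 19)))) = 7405/(((33 + 1/29)/(-87 + 1/29))) = 7405/(((958/29)/(-2522/29))) = 7405/((-29/2522*958/29)) = 7405/(-479/1261) = 7405*(-1261/479) = -9337705/479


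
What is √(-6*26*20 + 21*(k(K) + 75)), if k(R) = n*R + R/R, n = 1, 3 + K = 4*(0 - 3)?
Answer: I*√1839 ≈ 42.884*I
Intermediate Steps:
K = -15 (K = -3 + 4*(0 - 3) = -3 + 4*(-3) = -3 - 12 = -15)
k(R) = 1 + R (k(R) = 1*R + R/R = R + 1 = 1 + R)
√(-6*26*20 + 21*(k(K) + 75)) = √(-6*26*20 + 21*((1 - 15) + 75)) = √(-156*20 + 21*(-14 + 75)) = √(-3120 + 21*61) = √(-3120 + 1281) = √(-1839) = I*√1839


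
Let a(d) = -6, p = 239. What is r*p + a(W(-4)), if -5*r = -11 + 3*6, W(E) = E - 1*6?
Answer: -1703/5 ≈ -340.60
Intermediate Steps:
W(E) = -6 + E (W(E) = E - 6 = -6 + E)
r = -7/5 (r = -(-11 + 3*6)/5 = -(-11 + 18)/5 = -1/5*7 = -7/5 ≈ -1.4000)
r*p + a(W(-4)) = -7/5*239 - 6 = -1673/5 - 6 = -1703/5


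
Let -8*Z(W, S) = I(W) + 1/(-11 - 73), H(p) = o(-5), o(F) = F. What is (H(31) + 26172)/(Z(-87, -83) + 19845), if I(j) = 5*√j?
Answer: 234500415372384/177844670524081 + 7385374080*I*√87/177844670524081 ≈ 1.3186 + 0.00038734*I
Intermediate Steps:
H(p) = -5
Z(W, S) = 1/672 - 5*√W/8 (Z(W, S) = -(5*√W + 1/(-11 - 73))/8 = -(5*√W + 1/(-84))/8 = -(5*√W - 1/84)/8 = -(-1/84 + 5*√W)/8 = 1/672 - 5*√W/8)
(H(31) + 26172)/(Z(-87, -83) + 19845) = (-5 + 26172)/((1/672 - 5*I*√87/8) + 19845) = 26167/((1/672 - 5*I*√87/8) + 19845) = 26167/(13335841/672 - 5*I*√87/8)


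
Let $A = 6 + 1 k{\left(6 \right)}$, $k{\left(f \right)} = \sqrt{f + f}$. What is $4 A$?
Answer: $24 + 8 \sqrt{3} \approx 37.856$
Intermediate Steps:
$k{\left(f \right)} = \sqrt{2} \sqrt{f}$ ($k{\left(f \right)} = \sqrt{2 f} = \sqrt{2} \sqrt{f}$)
$A = 6 + 2 \sqrt{3}$ ($A = 6 + 1 \sqrt{2} \sqrt{6} = 6 + 1 \cdot 2 \sqrt{3} = 6 + 2 \sqrt{3} \approx 9.4641$)
$4 A = 4 \left(6 + 2 \sqrt{3}\right) = 24 + 8 \sqrt{3}$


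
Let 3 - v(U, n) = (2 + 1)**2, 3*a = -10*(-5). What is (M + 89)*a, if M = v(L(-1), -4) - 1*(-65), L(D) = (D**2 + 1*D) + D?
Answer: 7400/3 ≈ 2466.7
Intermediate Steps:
L(D) = D**2 + 2*D (L(D) = (D**2 + D) + D = (D + D**2) + D = D**2 + 2*D)
a = 50/3 (a = (-10*(-5))/3 = (1/3)*50 = 50/3 ≈ 16.667)
v(U, n) = -6 (v(U, n) = 3 - (2 + 1)**2 = 3 - 1*3**2 = 3 - 1*9 = 3 - 9 = -6)
M = 59 (M = -6 - 1*(-65) = -6 + 65 = 59)
(M + 89)*a = (59 + 89)*(50/3) = 148*(50/3) = 7400/3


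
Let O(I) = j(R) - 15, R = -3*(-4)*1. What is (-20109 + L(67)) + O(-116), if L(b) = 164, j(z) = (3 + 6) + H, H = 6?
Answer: -19945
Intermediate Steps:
R = 12 (R = 12*1 = 12)
j(z) = 15 (j(z) = (3 + 6) + 6 = 9 + 6 = 15)
O(I) = 0 (O(I) = 15 - 15 = 0)
(-20109 + L(67)) + O(-116) = (-20109 + 164) + 0 = -19945 + 0 = -19945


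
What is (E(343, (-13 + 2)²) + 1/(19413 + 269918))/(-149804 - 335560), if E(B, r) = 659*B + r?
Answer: -65434520299/140430851484 ≈ -0.46596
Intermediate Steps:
E(B, r) = r + 659*B
(E(343, (-13 + 2)²) + 1/(19413 + 269918))/(-149804 - 335560) = (((-13 + 2)² + 659*343) + 1/(19413 + 269918))/(-149804 - 335560) = (((-11)² + 226037) + 1/289331)/(-485364) = ((121 + 226037) + 1/289331)*(-1/485364) = (226158 + 1/289331)*(-1/485364) = (65434520299/289331)*(-1/485364) = -65434520299/140430851484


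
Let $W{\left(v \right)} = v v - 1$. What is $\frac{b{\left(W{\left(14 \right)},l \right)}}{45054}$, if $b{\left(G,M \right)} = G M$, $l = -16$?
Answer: $- \frac{520}{7509} \approx -0.06925$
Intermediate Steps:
$W{\left(v \right)} = -1 + v^{2}$ ($W{\left(v \right)} = v^{2} - 1 = -1 + v^{2}$)
$\frac{b{\left(W{\left(14 \right)},l \right)}}{45054} = \frac{\left(-1 + 14^{2}\right) \left(-16\right)}{45054} = \left(-1 + 196\right) \left(-16\right) \frac{1}{45054} = 195 \left(-16\right) \frac{1}{45054} = \left(-3120\right) \frac{1}{45054} = - \frac{520}{7509}$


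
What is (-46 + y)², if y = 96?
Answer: 2500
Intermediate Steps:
(-46 + y)² = (-46 + 96)² = 50² = 2500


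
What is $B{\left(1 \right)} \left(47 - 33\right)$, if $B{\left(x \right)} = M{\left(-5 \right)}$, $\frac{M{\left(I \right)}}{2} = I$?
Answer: $-140$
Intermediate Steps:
$M{\left(I \right)} = 2 I$
$B{\left(x \right)} = -10$ ($B{\left(x \right)} = 2 \left(-5\right) = -10$)
$B{\left(1 \right)} \left(47 - 33\right) = - 10 \left(47 - 33\right) = \left(-10\right) 14 = -140$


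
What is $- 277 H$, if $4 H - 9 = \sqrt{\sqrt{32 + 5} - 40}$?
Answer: $- \frac{2493}{4} - \frac{277 i \sqrt{40 - \sqrt{37}}}{4} \approx -623.25 - 403.3 i$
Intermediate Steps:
$H = \frac{9}{4} + \frac{\sqrt{-40 + \sqrt{37}}}{4}$ ($H = \frac{9}{4} + \frac{\sqrt{\sqrt{32 + 5} - 40}}{4} = \frac{9}{4} + \frac{\sqrt{\sqrt{37} - 40}}{4} = \frac{9}{4} + \frac{\sqrt{-40 + \sqrt{37}}}{4} \approx 2.25 + 1.456 i$)
$- 277 H = - 277 \left(\frac{9}{4} + \frac{\sqrt{-40 + \sqrt{37}}}{4}\right) = - \frac{2493}{4} - \frac{277 \sqrt{-40 + \sqrt{37}}}{4}$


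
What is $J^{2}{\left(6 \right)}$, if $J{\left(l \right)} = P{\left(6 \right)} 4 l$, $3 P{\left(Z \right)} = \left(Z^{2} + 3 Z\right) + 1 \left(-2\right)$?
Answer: $173056$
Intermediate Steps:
$P{\left(Z \right)} = - \frac{2}{3} + Z + \frac{Z^{2}}{3}$ ($P{\left(Z \right)} = \frac{\left(Z^{2} + 3 Z\right) + 1 \left(-2\right)}{3} = \frac{\left(Z^{2} + 3 Z\right) - 2}{3} = \frac{-2 + Z^{2} + 3 Z}{3} = - \frac{2}{3} + Z + \frac{Z^{2}}{3}$)
$J{\left(l \right)} = \frac{208 l}{3}$ ($J{\left(l \right)} = \left(- \frac{2}{3} + 6 + \frac{6^{2}}{3}\right) 4 l = \left(- \frac{2}{3} + 6 + \frac{1}{3} \cdot 36\right) 4 l = \left(- \frac{2}{3} + 6 + 12\right) 4 l = \frac{52}{3} \cdot 4 l = \frac{208 l}{3}$)
$J^{2}{\left(6 \right)} = \left(\frac{208}{3} \cdot 6\right)^{2} = 416^{2} = 173056$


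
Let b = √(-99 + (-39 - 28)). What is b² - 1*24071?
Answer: -24237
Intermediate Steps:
b = I*√166 (b = √(-99 - 67) = √(-166) = I*√166 ≈ 12.884*I)
b² - 1*24071 = (I*√166)² - 1*24071 = -166 - 24071 = -24237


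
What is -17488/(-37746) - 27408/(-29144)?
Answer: 96513290/68754339 ≈ 1.4037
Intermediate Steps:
-17488/(-37746) - 27408/(-29144) = -17488*(-1/37746) - 27408*(-1/29144) = 8744/18873 + 3426/3643 = 96513290/68754339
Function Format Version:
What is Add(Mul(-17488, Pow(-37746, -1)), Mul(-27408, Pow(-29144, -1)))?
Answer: Rational(96513290, 68754339) ≈ 1.4037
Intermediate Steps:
Add(Mul(-17488, Pow(-37746, -1)), Mul(-27408, Pow(-29144, -1))) = Add(Mul(-17488, Rational(-1, 37746)), Mul(-27408, Rational(-1, 29144))) = Add(Rational(8744, 18873), Rational(3426, 3643)) = Rational(96513290, 68754339)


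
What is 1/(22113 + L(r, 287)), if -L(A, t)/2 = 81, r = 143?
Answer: 1/21951 ≈ 4.5556e-5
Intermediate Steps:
L(A, t) = -162 (L(A, t) = -2*81 = -162)
1/(22113 + L(r, 287)) = 1/(22113 - 162) = 1/21951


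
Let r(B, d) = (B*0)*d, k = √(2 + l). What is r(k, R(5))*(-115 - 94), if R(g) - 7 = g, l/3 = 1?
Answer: 0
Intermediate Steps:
l = 3 (l = 3*1 = 3)
R(g) = 7 + g
k = √5 (k = √(2 + 3) = √5 ≈ 2.2361)
r(B, d) = 0 (r(B, d) = 0*d = 0)
r(k, R(5))*(-115 - 94) = 0*(-115 - 94) = 0*(-209) = 0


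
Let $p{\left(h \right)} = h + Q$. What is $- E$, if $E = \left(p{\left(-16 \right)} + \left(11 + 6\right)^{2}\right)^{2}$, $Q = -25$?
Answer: $-61504$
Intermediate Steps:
$p{\left(h \right)} = -25 + h$ ($p{\left(h \right)} = h - 25 = -25 + h$)
$E = 61504$ ($E = \left(\left(-25 - 16\right) + \left(11 + 6\right)^{2}\right)^{2} = \left(-41 + 17^{2}\right)^{2} = \left(-41 + 289\right)^{2} = 248^{2} = 61504$)
$- E = \left(-1\right) 61504 = -61504$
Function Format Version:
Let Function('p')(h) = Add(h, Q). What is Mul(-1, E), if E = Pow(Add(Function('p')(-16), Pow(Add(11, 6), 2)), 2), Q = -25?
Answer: -61504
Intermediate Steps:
Function('p')(h) = Add(-25, h) (Function('p')(h) = Add(h, -25) = Add(-25, h))
E = 61504 (E = Pow(Add(Add(-25, -16), Pow(Add(11, 6), 2)), 2) = Pow(Add(-41, Pow(17, 2)), 2) = Pow(Add(-41, 289), 2) = Pow(248, 2) = 61504)
Mul(-1, E) = Mul(-1, 61504) = -61504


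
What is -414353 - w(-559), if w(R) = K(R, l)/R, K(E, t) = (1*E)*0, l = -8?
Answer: -414353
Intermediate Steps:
K(E, t) = 0 (K(E, t) = E*0 = 0)
w(R) = 0 (w(R) = 0/R = 0)
-414353 - w(-559) = -414353 - 1*0 = -414353 + 0 = -414353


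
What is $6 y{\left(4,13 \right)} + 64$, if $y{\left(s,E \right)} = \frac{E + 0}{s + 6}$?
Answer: $\frac{359}{5} \approx 71.8$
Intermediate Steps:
$y{\left(s,E \right)} = \frac{E}{6 + s}$
$6 y{\left(4,13 \right)} + 64 = 6 \frac{13}{6 + 4} + 64 = 6 \cdot \frac{13}{10} + 64 = \frac{39}{5} + 64 = \frac{359}{5}$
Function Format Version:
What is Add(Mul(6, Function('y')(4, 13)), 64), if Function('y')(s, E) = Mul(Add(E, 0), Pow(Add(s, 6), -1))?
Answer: Rational(359, 5) ≈ 71.800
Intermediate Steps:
Function('y')(s, E) = Mul(E, Pow(Add(6, s), -1))
Add(Mul(6, Function('y')(4, 13)), 64) = Add(Mul(6, Mul(13, Pow(Add(6, 4), -1))), 64) = Add(Mul(6, Mul(13, Pow(10, -1))), 64) = Add(Mul(6, Mul(13, Rational(1, 10))), 64) = Add(Mul(6, Rational(13, 10)), 64) = Add(Rational(39, 5), 64) = Rational(359, 5)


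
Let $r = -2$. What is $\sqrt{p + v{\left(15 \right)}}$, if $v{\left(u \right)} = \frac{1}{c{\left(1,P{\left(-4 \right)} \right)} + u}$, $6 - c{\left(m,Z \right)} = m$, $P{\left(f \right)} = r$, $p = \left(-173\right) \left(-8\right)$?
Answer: $\frac{\sqrt{138405}}{10} \approx 37.203$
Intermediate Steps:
$p = 1384$
$P{\left(f \right)} = -2$
$c{\left(m,Z \right)} = 6 - m$
$v{\left(u \right)} = \frac{1}{5 + u}$ ($v{\left(u \right)} = \frac{1}{\left(6 - 1\right) + u} = \frac{1}{5 + u}$)
$\sqrt{p + v{\left(15 \right)}} = \sqrt{1384 + \frac{1}{5 + 15}} = \sqrt{1384 + \frac{1}{20}} = \sqrt{\frac{27681}{20}} = \frac{\sqrt{138405}}{10}$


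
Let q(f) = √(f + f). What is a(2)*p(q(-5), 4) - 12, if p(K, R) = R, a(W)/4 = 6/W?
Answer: 36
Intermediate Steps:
a(W) = 24/W (a(W) = 4*(6/W) = 24/W)
q(f) = √2*√f (q(f) = √(2*f) = √2*√f)
a(2)*p(q(-5), 4) - 12 = (24/2)*4 - 12 = (24*(½))*4 - 12 = 12*4 - 12 = 48 - 12 = 36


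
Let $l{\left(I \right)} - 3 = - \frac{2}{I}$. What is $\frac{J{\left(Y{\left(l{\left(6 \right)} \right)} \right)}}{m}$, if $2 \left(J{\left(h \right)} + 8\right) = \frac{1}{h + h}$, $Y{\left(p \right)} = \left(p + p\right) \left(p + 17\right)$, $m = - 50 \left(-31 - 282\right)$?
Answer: $- \frac{30199}{59094400} \approx -0.00051103$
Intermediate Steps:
$l{\left(I \right)} = 3 - \frac{2}{I}$
$m = 15650$ ($m = \left(-50\right) \left(-313\right) = 15650$)
$Y{\left(p \right)} = 2 p \left(17 + p\right)$
$J{\left(h \right)} = -8 + \frac{1}{4 h}$ ($J{\left(h \right)} = -8 + \frac{1}{2 \left(h + h\right)} = -8 + \frac{1}{2 \cdot 2 h} = -8 + \frac{\frac{1}{2} \frac{1}{h}}{2} = -8 + \frac{1}{4 h}$)
$\frac{J{\left(Y{\left(l{\left(6 \right)} \right)} \right)}}{m} = \frac{-8 + \frac{1}{4 \cdot 2 \left(3 - \frac{2}{6}\right) \left(17 + \left(3 - \frac{2}{6}\right)\right)}}{15650} = \left(-8 + \frac{1}{4 \cdot 2 \left(3 - \frac{1}{3}\right) \left(17 + \left(3 - \frac{1}{3}\right)\right)}\right) \frac{1}{15650} = \left(-8 + \frac{1}{4 \cdot 2 \cdot \frac{8}{3} \left(17 + \frac{8}{3}\right)}\right) \frac{1}{15650} = \left(-8 + \frac{1}{4 \cdot 2 \cdot \frac{8}{3} \cdot \frac{59}{3}}\right) \frac{1}{15650} = \left(-8 + \frac{1}{4 \cdot \frac{944}{9}}\right) \frac{1}{15650} = \left(-8 + \frac{1}{4} \cdot \frac{9}{944}\right) \frac{1}{15650} = \left(-8 + \frac{9}{3776}\right) \frac{1}{15650} = \left(- \frac{30199}{3776}\right) \frac{1}{15650} = - \frac{30199}{59094400}$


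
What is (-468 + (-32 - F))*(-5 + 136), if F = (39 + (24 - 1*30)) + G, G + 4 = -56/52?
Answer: -899053/13 ≈ -69158.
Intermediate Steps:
G = -66/13 (G = -4 - 56/52 = -4 - 56*1/52 = -4 - 14/13 = -66/13 ≈ -5.0769)
F = 363/13 (F = (39 + (24 - 1*30)) - 66/13 = (39 + (24 - 30)) - 66/13 = (39 - 6) - 66/13 = 33 - 66/13 = 363/13 ≈ 27.923)
(-468 + (-32 - F))*(-5 + 136) = (-468 + (-32 - 1*363/13))*(-5 + 136) = (-468 + (-32 - 363/13))*131 = (-468 - 779/13)*131 = -6863/13*131 = -899053/13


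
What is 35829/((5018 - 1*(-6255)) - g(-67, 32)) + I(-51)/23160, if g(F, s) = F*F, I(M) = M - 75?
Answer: 34539369/6546560 ≈ 5.2760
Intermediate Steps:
I(M) = -75 + M
g(F, s) = F²
35829/((5018 - 1*(-6255)) - g(-67, 32)) + I(-51)/23160 = 35829/((5018 - 1*(-6255)) - 1*(-67)²) + (-75 - 51)/23160 = 35829/((5018 + 6255) - 1*4489) - 126*1/23160 = 35829/(11273 - 4489) - 21/3860 = 35829/6784 - 21/3860 = 34539369/6546560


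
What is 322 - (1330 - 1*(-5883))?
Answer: -6891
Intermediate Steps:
322 - (1330 - 1*(-5883)) = 322 - (1330 + 5883) = 322 - 1*7213 = 322 - 7213 = -6891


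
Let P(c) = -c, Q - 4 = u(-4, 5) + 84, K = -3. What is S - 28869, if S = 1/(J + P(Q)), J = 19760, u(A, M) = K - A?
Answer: -567882098/19671 ≈ -28869.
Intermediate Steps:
u(A, M) = -3 - A
Q = 89 (Q = 4 + ((-3 - 1*(-4)) + 84) = 4 + ((-3 + 4) + 84) = 4 + (1 + 84) = 4 + 85 = 89)
S = 1/19671 (S = 1/(19760 - 1*89) = 1/(19760 - 89) = 1/19671 ≈ 5.0836e-5)
S - 28869 = 1/19671 - 28869 = -567882098/19671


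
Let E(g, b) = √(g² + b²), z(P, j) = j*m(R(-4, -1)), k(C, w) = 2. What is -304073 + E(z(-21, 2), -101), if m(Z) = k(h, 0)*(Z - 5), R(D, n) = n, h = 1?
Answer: -304073 + √10777 ≈ -3.0397e+5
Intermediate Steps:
m(Z) = -10 + 2*Z (m(Z) = 2*(Z - 5) = 2*(-5 + Z) = -10 + 2*Z)
z(P, j) = -12*j (z(P, j) = j*(-10 + 2*(-1)) = j*(-10 - 2) = j*(-12) = -12*j)
E(g, b) = √(b² + g²)
-304073 + E(z(-21, 2), -101) = -304073 + √((-101)² + (-12*2)²) = -304073 + √(10201 + (-24)²) = -304073 + √(10201 + 576) = -304073 + √10777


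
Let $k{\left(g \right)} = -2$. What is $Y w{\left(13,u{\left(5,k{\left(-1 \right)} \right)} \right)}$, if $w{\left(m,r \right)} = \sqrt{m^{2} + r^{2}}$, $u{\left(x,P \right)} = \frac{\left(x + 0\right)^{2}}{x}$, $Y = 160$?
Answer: $160 \sqrt{194} \approx 2228.5$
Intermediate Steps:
$u{\left(x,P \right)} = x$ ($u{\left(x,P \right)} = \frac{x^{2}}{x} = x$)
$Y w{\left(13,u{\left(5,k{\left(-1 \right)} \right)} \right)} = 160 \sqrt{13^{2} + 5^{2}} = 160 \sqrt{169 + 25} = 160 \sqrt{194}$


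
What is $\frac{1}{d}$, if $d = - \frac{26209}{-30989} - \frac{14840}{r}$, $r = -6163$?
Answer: $\frac{190985207}{621402827} \approx 0.30735$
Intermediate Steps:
$d = \frac{621402827}{190985207}$ ($d = - \frac{26209}{-30989} - \frac{14840}{-6163} = \left(-26209\right) \left(- \frac{1}{30989}\right) - - \frac{14840}{6163} = \frac{26209}{30989} + \frac{14840}{6163} = \frac{621402827}{190985207} \approx 3.2537$)
$\frac{1}{d} = \frac{1}{\frac{621402827}{190985207}} = \frac{190985207}{621402827}$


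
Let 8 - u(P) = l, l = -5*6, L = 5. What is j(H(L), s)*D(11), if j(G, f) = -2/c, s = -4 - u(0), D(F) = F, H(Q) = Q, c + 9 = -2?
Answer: 2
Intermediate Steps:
l = -30
c = -11 (c = -9 - 2 = -11)
u(P) = 38 (u(P) = 8 - 1*(-30) = 8 + 30 = 38)
s = -42 (s = -4 - 1*38 = -4 - 38 = -42)
j(G, f) = 2/11 (j(G, f) = -2/(-11) = -2*(-1/11) = 2/11)
j(H(L), s)*D(11) = (2/11)*11 = 2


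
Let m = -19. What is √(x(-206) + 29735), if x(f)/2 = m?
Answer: √29697 ≈ 172.33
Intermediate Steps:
x(f) = -38 (x(f) = 2*(-19) = -38)
√(x(-206) + 29735) = √(-38 + 29735) = √29697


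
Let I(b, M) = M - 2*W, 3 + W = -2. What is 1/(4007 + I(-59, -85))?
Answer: 1/3932 ≈ 0.00025432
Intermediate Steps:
W = -5 (W = -3 - 2 = -5)
I(b, M) = 10 + M (I(b, M) = M - 2*(-5) = M + 10 = 10 + M)
1/(4007 + I(-59, -85)) = 1/(4007 + (10 - 85)) = 1/(4007 - 75) = 1/3932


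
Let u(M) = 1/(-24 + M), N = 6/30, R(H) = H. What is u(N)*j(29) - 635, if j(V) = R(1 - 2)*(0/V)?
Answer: -635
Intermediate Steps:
j(V) = 0 (j(V) = (1 - 2)*(0/V) = -1*0 = 0)
N = ⅕ (N = 6*(1/30) = ⅕ ≈ 0.20000)
u(N)*j(29) - 635 = 0/(-24 + ⅕) - 635 = 0/(-119/5) - 635 = -5/119*0 - 635 = 0 - 635 = -635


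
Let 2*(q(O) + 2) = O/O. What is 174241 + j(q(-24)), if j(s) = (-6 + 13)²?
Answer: 174290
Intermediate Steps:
q(O) = -3/2 (q(O) = -2 + (O/O)/2 = -2 + (½)*1 = -2 + ½ = -3/2)
j(s) = 49 (j(s) = 7² = 49)
174241 + j(q(-24)) = 174241 + 49 = 174290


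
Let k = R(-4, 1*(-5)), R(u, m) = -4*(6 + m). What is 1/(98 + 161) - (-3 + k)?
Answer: 1814/259 ≈ 7.0039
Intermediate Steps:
R(u, m) = -24 - 4*m
k = -4 (k = -24 - 4*(-5) = -24 + 20 = -4)
1/(98 + 161) - (-3 + k) = 1/(98 + 161) - (-3 - 4) = 1/259 - (-7) = 1/259 - 1*(-7) = 1/259 + 7 = 1814/259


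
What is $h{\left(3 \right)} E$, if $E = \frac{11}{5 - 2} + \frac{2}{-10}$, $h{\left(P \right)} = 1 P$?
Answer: $\frac{52}{5} \approx 10.4$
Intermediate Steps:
$h{\left(P \right)} = P$
$E = \frac{52}{15}$ ($E = \frac{11}{3} + 2 \left(- \frac{1}{10}\right) = 11 \cdot \frac{1}{3} - \frac{1}{5} = \frac{11}{3} - \frac{1}{5} = \frac{52}{15} \approx 3.4667$)
$h{\left(3 \right)} E = 3 \cdot \frac{52}{15} = \frac{52}{5}$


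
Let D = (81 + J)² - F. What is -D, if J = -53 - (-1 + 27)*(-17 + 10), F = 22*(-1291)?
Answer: -72502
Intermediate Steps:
F = -28402
J = 129 (J = -53 - 26*(-7) = -53 - 1*(-182) = -53 + 182 = 129)
D = 72502 (D = (81 + 129)² - 1*(-28402) = 210² + 28402 = 44100 + 28402 = 72502)
-D = -1*72502 = -72502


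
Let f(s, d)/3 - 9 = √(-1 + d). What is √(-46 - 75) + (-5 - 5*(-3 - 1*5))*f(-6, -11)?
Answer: 945 + 11*I + 210*I*√3 ≈ 945.0 + 374.73*I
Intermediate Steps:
f(s, d) = 27 + 3*√(-1 + d)
√(-46 - 75) + (-5 - 5*(-3 - 1*5))*f(-6, -11) = √(-46 - 75) + (-5 - 5*(-3 - 1*5))*(27 + 3*√(-1 - 11)) = √(-121) + (-5 - 5*(-3 - 5))*(27 + 3*√(-12)) = 11*I + (-5 - 5*(-8))*(27 + 3*(2*I*√3)) = 11*I + (-5 + 40)*(27 + 6*I*√3) = 11*I + 35*(27 + 6*I*√3) = 11*I + (945 + 210*I*√3) = 945 + 11*I + 210*I*√3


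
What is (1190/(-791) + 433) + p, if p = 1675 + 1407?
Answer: 397025/113 ≈ 3513.5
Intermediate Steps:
p = 3082
(1190/(-791) + 433) + p = (1190/(-791) + 433) + 3082 = (1190*(-1/791) + 433) + 3082 = (-170/113 + 433) + 3082 = 48759/113 + 3082 = 397025/113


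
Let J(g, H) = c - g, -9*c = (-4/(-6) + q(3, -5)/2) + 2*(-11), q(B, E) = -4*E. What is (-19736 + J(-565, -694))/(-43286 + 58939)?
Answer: -47053/38421 ≈ -1.2247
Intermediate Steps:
c = 34/27 (c = -((-4/(-6) - 4*(-5)/2) + 2*(-11))/9 = -((-4*(-1/6) + 20*(1/2)) - 22)/9 = -((2/3 + 10) - 22)/9 = -(32/3 - 22)/9 = -1/9*(-34/3) = 34/27 ≈ 1.2593)
J(g, H) = 34/27 - g
(-19736 + J(-565, -694))/(-43286 + 58939) = (-19736 + (34/27 - 1*(-565)))/(-43286 + 58939) = (-19736 + (34/27 + 565))/15653 = (-19736 + 15289/27)*(1/15653) = -517583/27*1/15653 = -47053/38421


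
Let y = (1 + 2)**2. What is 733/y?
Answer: 733/9 ≈ 81.444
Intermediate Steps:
y = 9 (y = 3**2 = 9)
733/y = 733/9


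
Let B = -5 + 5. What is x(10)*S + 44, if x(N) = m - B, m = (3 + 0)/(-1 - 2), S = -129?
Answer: 173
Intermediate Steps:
B = 0
m = -1 (m = 3/(-3) = 3*(-1/3) = -1)
x(N) = -1 (x(N) = -1 - 1*0 = -1 + 0 = -1)
x(10)*S + 44 = -1*(-129) + 44 = 129 + 44 = 173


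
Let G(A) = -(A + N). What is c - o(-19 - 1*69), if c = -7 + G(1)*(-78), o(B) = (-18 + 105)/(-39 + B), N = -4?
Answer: -30520/127 ≈ -240.31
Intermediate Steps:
G(A) = 4 - A (G(A) = -(A - 4) = -(-4 + A) = 4 - A)
o(B) = 87/(-39 + B)
c = -241 (c = -7 + (4 - 1*1)*(-78) = -7 + (4 - 1)*(-78) = -7 + 3*(-78) = -7 - 234 = -241)
c - o(-19 - 1*69) = -241 - 87/(-39 + (-19 - 1*69)) = -241 - 87/(-39 + (-19 - 69)) = -241 - 87/(-39 - 88) = -241 - 87/(-127) = -241 - 87*(-1)/127 = -241 - 1*(-87/127) = -241 + 87/127 = -30520/127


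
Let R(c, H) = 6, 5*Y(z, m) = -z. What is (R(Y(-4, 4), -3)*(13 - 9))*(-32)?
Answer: -768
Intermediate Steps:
Y(z, m) = -z/5 (Y(z, m) = (-z)/5 = -z/5)
(R(Y(-4, 4), -3)*(13 - 9))*(-32) = (6*(13 - 9))*(-32) = (6*4)*(-32) = 24*(-32) = -768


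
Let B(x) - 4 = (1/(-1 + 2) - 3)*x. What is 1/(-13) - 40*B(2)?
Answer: -1/13 ≈ -0.076923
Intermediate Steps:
B(x) = 4 - 2*x (B(x) = 4 + (1/(-1 + 2) - 3)*x = 4 + (1/1 - 3)*x = 4 + (1 - 3)*x = 4 - 2*x)
1/(-13) - 40*B(2) = 1/(-13) - 40*(4 - 2*2) = -1/13 - 40*(4 - 4) = -1/13 - 40*0 = -1/13 + 0 = -1/13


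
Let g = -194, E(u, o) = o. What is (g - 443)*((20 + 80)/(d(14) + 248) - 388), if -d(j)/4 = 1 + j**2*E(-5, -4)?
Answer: 3212783/13 ≈ 2.4714e+5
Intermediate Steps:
d(j) = -4 + 16*j**2 (d(j) = -4*(1 + j**2*(-4)) = -4*(1 - 4*j**2) = -4 + 16*j**2)
(g - 443)*((20 + 80)/(d(14) + 248) - 388) = (-194 - 443)*((20 + 80)/((-4 + 16*14**2) + 248) - 388) = -637*(100/((-4 + 16*196) + 248) - 388) = -637*(100/((-4 + 3136) + 248) - 388) = -637*(100/(3132 + 248) - 388) = -637*(100/3380 - 388) = -637*(100*(1/3380) - 388) = -637*(5/169 - 388) = -637*(-65567/169) = 3212783/13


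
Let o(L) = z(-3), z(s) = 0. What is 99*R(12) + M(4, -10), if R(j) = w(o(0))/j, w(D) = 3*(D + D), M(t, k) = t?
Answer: 4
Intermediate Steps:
o(L) = 0
w(D) = 6*D (w(D) = 3*(2*D) = 6*D)
R(j) = 0 (R(j) = (6*0)/j = 0/j = 0)
99*R(12) + M(4, -10) = 99*0 + 4 = 0 + 4 = 4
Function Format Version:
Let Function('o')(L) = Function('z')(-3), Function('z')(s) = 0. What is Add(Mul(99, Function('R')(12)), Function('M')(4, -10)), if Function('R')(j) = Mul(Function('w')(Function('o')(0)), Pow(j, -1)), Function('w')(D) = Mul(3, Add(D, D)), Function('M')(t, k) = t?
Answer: 4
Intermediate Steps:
Function('o')(L) = 0
Function('w')(D) = Mul(6, D) (Function('w')(D) = Mul(3, Mul(2, D)) = Mul(6, D))
Function('R')(j) = 0 (Function('R')(j) = Mul(Mul(6, 0), Pow(j, -1)) = Mul(0, Pow(j, -1)) = 0)
Add(Mul(99, Function('R')(12)), Function('M')(4, -10)) = Add(Mul(99, 0), 4) = Add(0, 4) = 4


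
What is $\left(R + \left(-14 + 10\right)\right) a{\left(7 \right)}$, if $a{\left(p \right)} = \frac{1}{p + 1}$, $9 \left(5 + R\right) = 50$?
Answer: $- \frac{31}{72} \approx -0.43056$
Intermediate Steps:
$R = \frac{5}{9}$ ($R = -5 + \frac{1}{9} \cdot 50 = -5 + \frac{50}{9} = \frac{5}{9} \approx 0.55556$)
$a{\left(p \right)} = \frac{1}{1 + p}$
$\left(R + \left(-14 + 10\right)\right) a{\left(7 \right)} = \frac{\frac{5}{9} + \left(-14 + 10\right)}{1 + 7} = \frac{\frac{5}{9} - 4}{8} = \left(- \frac{31}{9}\right) \frac{1}{8} = - \frac{31}{72}$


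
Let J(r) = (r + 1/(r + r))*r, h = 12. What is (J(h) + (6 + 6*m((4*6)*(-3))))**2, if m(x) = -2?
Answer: 76729/4 ≈ 19182.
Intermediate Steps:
J(r) = r*(r + 1/(2*r)) (J(r) = (r + 1/(2*r))*r = r*(r + 1/(2*r)))
(J(h) + (6 + 6*m((4*6)*(-3))))**2 = ((1/2 + 12**2) + (6 + 6*(-2)))**2 = ((1/2 + 144) + (6 - 12))**2 = (289/2 - 6)**2 = (277/2)**2 = 76729/4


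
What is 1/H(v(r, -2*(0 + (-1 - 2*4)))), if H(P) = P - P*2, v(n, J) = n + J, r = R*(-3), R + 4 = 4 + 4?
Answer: -1/6 ≈ -0.16667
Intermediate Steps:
R = 4 (R = -4 + (4 + 4) = -4 + 8 = 4)
r = -12 (r = 4*(-3) = -12)
v(n, J) = J + n
H(P) = -P (H(P) = P - 2*P = -P)
1/H(v(r, -2*(0 + (-1 - 2*4)))) = 1/(-(-2*(0 + (-1 - 2*4)) - 12)) = 1/(-(-2*(0 + (-1 - 8)) - 12)) = 1/(-(-2*(0 - 9) - 12)) = 1/(-(-2*(-9) - 12)) = 1/(-(18 - 12)) = 1/(-1*6) = 1/(-6) = -1/6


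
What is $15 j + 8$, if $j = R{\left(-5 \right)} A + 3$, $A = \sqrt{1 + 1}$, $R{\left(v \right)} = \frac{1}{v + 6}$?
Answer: $53 + 15 \sqrt{2} \approx 74.213$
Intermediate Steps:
$R{\left(v \right)} = \frac{1}{6 + v}$
$A = \sqrt{2} \approx 1.4142$
$j = 3 + \sqrt{2}$ ($j = \frac{\sqrt{2}}{6 - 5} + 3 = \frac{\sqrt{2}}{1} + 3 = 1 \sqrt{2} + 3 = \sqrt{2} + 3 = 3 + \sqrt{2} \approx 4.4142$)
$15 j + 8 = 15 \left(3 + \sqrt{2}\right) + 8 = \left(45 + 15 \sqrt{2}\right) + 8 = 53 + 15 \sqrt{2}$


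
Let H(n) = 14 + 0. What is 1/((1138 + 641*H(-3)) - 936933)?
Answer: -1/926821 ≈ -1.0790e-6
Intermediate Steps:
H(n) = 14
1/((1138 + 641*H(-3)) - 936933) = 1/((1138 + 641*14) - 936933) = 1/((1138 + 8974) - 936933) = 1/(10112 - 936933) = 1/(-926821) = -1/926821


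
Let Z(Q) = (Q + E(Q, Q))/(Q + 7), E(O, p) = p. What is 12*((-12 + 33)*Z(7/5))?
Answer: 84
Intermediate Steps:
Z(Q) = 2*Q/(7 + Q) (Z(Q) = (Q + Q)/(Q + 7) = (2*Q)/(7 + Q) = 2*Q/(7 + Q))
12*((-12 + 33)*Z(7/5)) = 12*((-12 + 33)*(2*(7/5)/(7 + 7/5))) = 12*(21*(2*(7*(⅕))/(7 + 7*(⅕)))) = 12*(21*(2*(7/5)/(7 + 7/5))) = 12*(21*(2*(7/5)/(42/5))) = 12*(21*(2*(7/5)*(5/42))) = 12*(21*(⅓)) = 12*7 = 84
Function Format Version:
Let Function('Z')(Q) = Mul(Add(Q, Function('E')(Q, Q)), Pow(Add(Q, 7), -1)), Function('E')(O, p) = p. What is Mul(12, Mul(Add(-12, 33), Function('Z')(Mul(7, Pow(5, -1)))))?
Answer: 84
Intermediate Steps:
Function('Z')(Q) = Mul(2, Q, Pow(Add(7, Q), -1)) (Function('Z')(Q) = Mul(Add(Q, Q), Pow(Add(Q, 7), -1)) = Mul(Mul(2, Q), Pow(Add(7, Q), -1)) = Mul(2, Q, Pow(Add(7, Q), -1)))
Mul(12, Mul(Add(-12, 33), Function('Z')(Mul(7, Pow(5, -1))))) = Mul(12, Mul(Add(-12, 33), Mul(2, Mul(7, Pow(5, -1)), Pow(Add(7, Mul(7, Pow(5, -1))), -1)))) = Mul(12, Mul(21, Mul(2, Mul(7, Rational(1, 5)), Pow(Add(7, Mul(7, Rational(1, 5))), -1)))) = Mul(12, Mul(21, Mul(2, Rational(7, 5), Pow(Add(7, Rational(7, 5)), -1)))) = Mul(12, Mul(21, Mul(2, Rational(7, 5), Pow(Rational(42, 5), -1)))) = Mul(12, Mul(21, Mul(2, Rational(7, 5), Rational(5, 42)))) = Mul(12, Mul(21, Rational(1, 3))) = Mul(12, 7) = 84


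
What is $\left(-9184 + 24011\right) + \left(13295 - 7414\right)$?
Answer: $20708$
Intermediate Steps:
$\left(-9184 + 24011\right) + \left(13295 - 7414\right) = 14827 + 5881 = 20708$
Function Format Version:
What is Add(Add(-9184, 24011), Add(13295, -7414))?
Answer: 20708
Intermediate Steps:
Add(Add(-9184, 24011), Add(13295, -7414)) = Add(14827, 5881) = 20708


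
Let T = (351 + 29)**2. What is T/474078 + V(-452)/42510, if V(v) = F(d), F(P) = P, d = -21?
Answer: 1021414727/3358842630 ≈ 0.30410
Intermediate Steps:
V(v) = -21
T = 144400 (T = 380**2 = 144400)
T/474078 + V(-452)/42510 = 144400/474078 - 21/42510 = 144400*(1/474078) - 21*1/42510 = 72200/237039 - 7/14170 = 1021414727/3358842630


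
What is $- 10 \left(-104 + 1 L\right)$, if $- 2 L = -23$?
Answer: $925$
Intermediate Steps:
$L = \frac{23}{2}$ ($L = \left(- \frac{1}{2}\right) \left(-23\right) = \frac{23}{2} \approx 11.5$)
$- 10 \left(-104 + 1 L\right) = - 10 \left(-104 + 1 \cdot \frac{23}{2}\right) = - 10 \left(-104 + \frac{23}{2}\right) = \left(-10\right) \left(- \frac{185}{2}\right) = 925$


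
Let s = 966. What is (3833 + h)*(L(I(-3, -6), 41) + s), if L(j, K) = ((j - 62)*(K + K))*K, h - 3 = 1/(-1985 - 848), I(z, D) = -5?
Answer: -2437424495456/2833 ≈ -8.6037e+8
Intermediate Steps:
h = 8498/2833 (h = 3 + 1/(-1985 - 848) = 3 + 1/(-2833) = 3 - 1/2833 = 8498/2833 ≈ 2.9996)
L(j, K) = 2*K²*(-62 + j) (L(j, K) = ((-62 + j)*(2*K))*K = (2*K*(-62 + j))*K = 2*K²*(-62 + j))
(3833 + h)*(L(I(-3, -6), 41) + s) = (3833 + 8498/2833)*(2*41²*(-62 - 5) + 966) = 10867387*(2*1681*(-67) + 966)/2833 = 10867387*(-225254 + 966)/2833 = (10867387/2833)*(-224288) = -2437424495456/2833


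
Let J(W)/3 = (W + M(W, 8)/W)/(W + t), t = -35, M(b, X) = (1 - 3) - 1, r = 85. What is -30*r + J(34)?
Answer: -90159/34 ≈ -2651.7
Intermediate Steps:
M(b, X) = -3 (M(b, X) = -2 - 1 = -3)
J(W) = 3*(W - 3/W)/(-35 + W) (J(W) = 3*((W - 3/W)/(W - 35)) = 3*((W - 3/W)/(-35 + W)) = 3*(W - 3/W)/(-35 + W))
-30*r + J(34) = -30*85 + 3*(-3 + 34²)/(34*(-35 + 34)) = -2550 + 3*(1/34)*(-3 + 1156)/(-1) = -2550 + 3*(1/34)*(-1)*1153 = -2550 - 3459/34 = -90159/34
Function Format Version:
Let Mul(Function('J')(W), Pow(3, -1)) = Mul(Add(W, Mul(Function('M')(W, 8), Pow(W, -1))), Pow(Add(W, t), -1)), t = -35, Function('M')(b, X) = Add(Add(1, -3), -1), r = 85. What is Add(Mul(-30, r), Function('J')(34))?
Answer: Rational(-90159, 34) ≈ -2651.7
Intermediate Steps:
Function('M')(b, X) = -3 (Function('M')(b, X) = Add(-2, -1) = -3)
Function('J')(W) = Mul(3, Pow(Add(-35, W), -1), Add(W, Mul(-3, Pow(W, -1)))) (Function('J')(W) = Mul(3, Mul(Add(W, Mul(-3, Pow(W, -1))), Pow(Add(W, -35), -1))) = Mul(3, Mul(Add(W, Mul(-3, Pow(W, -1))), Pow(Add(-35, W), -1))) = Mul(3, Mul(Pow(Add(-35, W), -1), Add(W, Mul(-3, Pow(W, -1))))) = Mul(3, Pow(Add(-35, W), -1), Add(W, Mul(-3, Pow(W, -1)))))
Add(Mul(-30, r), Function('J')(34)) = Add(Mul(-30, 85), Mul(3, Pow(34, -1), Pow(Add(-35, 34), -1), Add(-3, Pow(34, 2)))) = Add(-2550, Mul(3, Rational(1, 34), Pow(-1, -1), Add(-3, 1156))) = Add(-2550, Mul(3, Rational(1, 34), -1, 1153)) = Add(-2550, Rational(-3459, 34)) = Rational(-90159, 34)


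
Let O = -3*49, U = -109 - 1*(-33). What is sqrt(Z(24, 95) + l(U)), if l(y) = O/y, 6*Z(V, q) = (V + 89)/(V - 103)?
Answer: sqrt(137544135)/9006 ≈ 1.3022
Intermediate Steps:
U = -76 (U = -109 + 33 = -76)
O = -147
Z(V, q) = (89 + V)/(6*(-103 + V)) (Z(V, q) = ((V + 89)/(V - 103))/6 = ((89 + V)/(-103 + V))/6 = (89 + V)/(6*(-103 + V)))
l(y) = -147/y
sqrt(Z(24, 95) + l(U)) = sqrt((89 + 24)/(6*(-103 + 24)) - 147/(-76)) = sqrt((1/6)*113/(-79) - 147*(-1/76)) = sqrt((1/6)*(-1/79)*113 + 147/76) = sqrt(-113/474 + 147/76) = sqrt(30545/18012) = sqrt(137544135)/9006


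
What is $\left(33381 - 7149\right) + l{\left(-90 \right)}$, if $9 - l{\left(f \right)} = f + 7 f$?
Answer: $26961$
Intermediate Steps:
$l{\left(f \right)} = 9 - 8 f$ ($l{\left(f \right)} = 9 - \left(f + 7 f\right) = 9 - 8 f$)
$\left(33381 - 7149\right) + l{\left(-90 \right)} = \left(33381 - 7149\right) + \left(9 - -720\right) = 26232 + \left(9 + 720\right) = 26232 + 729 = 26961$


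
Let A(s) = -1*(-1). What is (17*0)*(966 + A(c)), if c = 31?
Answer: 0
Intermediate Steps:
A(s) = 1
(17*0)*(966 + A(c)) = (17*0)*(966 + 1) = 0*967 = 0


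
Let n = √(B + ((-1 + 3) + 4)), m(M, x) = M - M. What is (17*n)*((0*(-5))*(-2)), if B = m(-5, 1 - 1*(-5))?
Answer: 0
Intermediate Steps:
m(M, x) = 0
B = 0
n = √6 (n = √(0 + ((-1 + 3) + 4)) = √(0 + (2 + 4)) = √(0 + 6) = √6 ≈ 2.4495)
(17*n)*((0*(-5))*(-2)) = (17*√6)*((0*(-5))*(-2)) = (17*√6)*(0*(-2)) = (17*√6)*0 = 0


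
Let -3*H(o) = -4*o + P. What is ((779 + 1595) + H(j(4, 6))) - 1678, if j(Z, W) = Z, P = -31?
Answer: 2135/3 ≈ 711.67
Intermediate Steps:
H(o) = 31/3 + 4*o/3 (H(o) = -(-4*o - 31)/3 = -(-31 - 4*o)/3 = 31/3 + 4*o/3)
((779 + 1595) + H(j(4, 6))) - 1678 = ((779 + 1595) + (31/3 + (4/3)*4)) - 1678 = (2374 + (31/3 + 16/3)) - 1678 = (2374 + 47/3) - 1678 = 7169/3 - 1678 = 2135/3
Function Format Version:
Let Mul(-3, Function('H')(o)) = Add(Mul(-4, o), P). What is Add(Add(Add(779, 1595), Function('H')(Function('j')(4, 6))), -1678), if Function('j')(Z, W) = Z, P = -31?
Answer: Rational(2135, 3) ≈ 711.67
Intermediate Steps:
Function('H')(o) = Add(Rational(31, 3), Mul(Rational(4, 3), o)) (Function('H')(o) = Mul(Rational(-1, 3), Add(Mul(-4, o), -31)) = Mul(Rational(-1, 3), Add(-31, Mul(-4, o))) = Add(Rational(31, 3), Mul(Rational(4, 3), o)))
Add(Add(Add(779, 1595), Function('H')(Function('j')(4, 6))), -1678) = Add(Add(Add(779, 1595), Add(Rational(31, 3), Mul(Rational(4, 3), 4))), -1678) = Add(Add(2374, Add(Rational(31, 3), Rational(16, 3))), -1678) = Add(Add(2374, Rational(47, 3)), -1678) = Add(Rational(7169, 3), -1678) = Rational(2135, 3)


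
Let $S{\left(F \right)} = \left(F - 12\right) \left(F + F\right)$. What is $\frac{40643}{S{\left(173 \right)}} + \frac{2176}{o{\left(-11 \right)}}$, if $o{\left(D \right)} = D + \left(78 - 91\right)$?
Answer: $- \frac{15030103}{167118} \approx -89.937$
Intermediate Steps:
$S{\left(F \right)} = 2 F \left(-12 + F\right)$ ($S{\left(F \right)} = \left(-12 + F\right) 2 F = 2 F \left(-12 + F\right)$)
$o{\left(D \right)} = -13 + D$ ($o{\left(D \right)} = D - 13 = -13 + D$)
$\frac{40643}{S{\left(173 \right)}} + \frac{2176}{o{\left(-11 \right)}} = \frac{40643}{2 \cdot 173 \left(-12 + 173\right)} + \frac{2176}{-13 - 11} = \frac{40643}{2 \cdot 173 \cdot 161} + \frac{2176}{-24} = \frac{40643}{55706} + 2176 \left(- \frac{1}{24}\right) = 40643 \cdot \frac{1}{55706} - \frac{272}{3} = \frac{40643}{55706} - \frac{272}{3} = - \frac{15030103}{167118}$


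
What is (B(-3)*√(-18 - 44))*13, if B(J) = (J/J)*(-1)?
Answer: -13*I*√62 ≈ -102.36*I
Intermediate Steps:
B(J) = -1 (B(J) = 1*(-1) = -1)
(B(-3)*√(-18 - 44))*13 = -√(-18 - 44)*13 = -√(-62)*13 = -I*√62*13 = -13*I*√62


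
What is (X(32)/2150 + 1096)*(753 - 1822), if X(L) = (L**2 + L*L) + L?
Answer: -252121512/215 ≈ -1.1727e+6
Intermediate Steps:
X(L) = L + 2*L**2 (X(L) = (L**2 + L**2) + L = 2*L**2 + L = L + 2*L**2)
(X(32)/2150 + 1096)*(753 - 1822) = ((32*(1 + 2*32))/2150 + 1096)*(753 - 1822) = ((32*(1 + 64))*(1/2150) + 1096)*(-1069) = ((32*65)*(1/2150) + 1096)*(-1069) = (2080*(1/2150) + 1096)*(-1069) = (208/215 + 1096)*(-1069) = (235848/215)*(-1069) = -252121512/215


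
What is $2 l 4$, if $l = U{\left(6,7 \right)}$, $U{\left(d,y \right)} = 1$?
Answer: $8$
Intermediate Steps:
$l = 1$
$2 l 4 = 2 \cdot 1 \cdot 4 = 2 \cdot 4 = 8$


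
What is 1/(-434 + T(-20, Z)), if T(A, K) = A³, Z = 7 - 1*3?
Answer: -1/8434 ≈ -0.00011857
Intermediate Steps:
Z = 4 (Z = 7 - 3 = 4)
1/(-434 + T(-20, Z)) = 1/(-434 + (-20)³) = 1/(-434 - 8000) = 1/(-8434) = -1/8434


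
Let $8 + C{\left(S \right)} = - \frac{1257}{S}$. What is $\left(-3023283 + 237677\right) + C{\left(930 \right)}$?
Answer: $- \frac{863540759}{310} \approx -2.7856 \cdot 10^{6}$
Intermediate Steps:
$C{\left(S \right)} = -8 - \frac{1257}{S}$
$\left(-3023283 + 237677\right) + C{\left(930 \right)} = \left(-3023283 + 237677\right) - \left(8 + \frac{1257}{930}\right) = -2785606 - \frac{2899}{310} = - \frac{863540759}{310}$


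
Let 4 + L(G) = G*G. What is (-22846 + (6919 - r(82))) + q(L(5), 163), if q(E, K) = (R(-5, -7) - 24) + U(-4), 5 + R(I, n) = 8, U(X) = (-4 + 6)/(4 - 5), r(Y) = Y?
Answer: -16032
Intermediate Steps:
U(X) = -2 (U(X) = 2/(-1) = 2*(-1) = -2)
R(I, n) = 3 (R(I, n) = -5 + 8 = 3)
L(G) = -4 + G**2 (L(G) = -4 + G*G = -4 + G**2)
q(E, K) = -23 (q(E, K) = (3 - 24) - 2 = -21 - 2 = -23)
(-22846 + (6919 - r(82))) + q(L(5), 163) = (-22846 + (6919 - 1*82)) - 23 = (-22846 + (6919 - 82)) - 23 = (-22846 + 6837) - 23 = -16009 - 23 = -16032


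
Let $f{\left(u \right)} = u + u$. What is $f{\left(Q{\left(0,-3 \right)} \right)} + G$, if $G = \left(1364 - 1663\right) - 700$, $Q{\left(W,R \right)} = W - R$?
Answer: $-993$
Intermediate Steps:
$G = -999$ ($G = -299 - 700 = -999$)
$f{\left(u \right)} = 2 u$
$f{\left(Q{\left(0,-3 \right)} \right)} + G = 2 \left(0 - -3\right) - 999 = 2 \left(0 + 3\right) - 999 = 2 \cdot 3 - 999 = 6 - 999 = -993$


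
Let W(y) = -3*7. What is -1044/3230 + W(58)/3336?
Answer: -591769/1795880 ≈ -0.32951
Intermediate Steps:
W(y) = -21
-1044/3230 + W(58)/3336 = -1044/3230 - 21/3336 = -1044*1/3230 - 21*1/3336 = -522/1615 - 7/1112 = -591769/1795880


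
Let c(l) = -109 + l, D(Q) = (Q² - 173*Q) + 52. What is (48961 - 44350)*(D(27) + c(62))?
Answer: -18153507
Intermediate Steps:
D(Q) = 52 + Q² - 173*Q
(48961 - 44350)*(D(27) + c(62)) = (48961 - 44350)*((52 + 27² - 173*27) + (-109 + 62)) = 4611*((52 + 729 - 4671) - 47) = 4611*(-3890 - 47) = 4611*(-3937) = -18153507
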